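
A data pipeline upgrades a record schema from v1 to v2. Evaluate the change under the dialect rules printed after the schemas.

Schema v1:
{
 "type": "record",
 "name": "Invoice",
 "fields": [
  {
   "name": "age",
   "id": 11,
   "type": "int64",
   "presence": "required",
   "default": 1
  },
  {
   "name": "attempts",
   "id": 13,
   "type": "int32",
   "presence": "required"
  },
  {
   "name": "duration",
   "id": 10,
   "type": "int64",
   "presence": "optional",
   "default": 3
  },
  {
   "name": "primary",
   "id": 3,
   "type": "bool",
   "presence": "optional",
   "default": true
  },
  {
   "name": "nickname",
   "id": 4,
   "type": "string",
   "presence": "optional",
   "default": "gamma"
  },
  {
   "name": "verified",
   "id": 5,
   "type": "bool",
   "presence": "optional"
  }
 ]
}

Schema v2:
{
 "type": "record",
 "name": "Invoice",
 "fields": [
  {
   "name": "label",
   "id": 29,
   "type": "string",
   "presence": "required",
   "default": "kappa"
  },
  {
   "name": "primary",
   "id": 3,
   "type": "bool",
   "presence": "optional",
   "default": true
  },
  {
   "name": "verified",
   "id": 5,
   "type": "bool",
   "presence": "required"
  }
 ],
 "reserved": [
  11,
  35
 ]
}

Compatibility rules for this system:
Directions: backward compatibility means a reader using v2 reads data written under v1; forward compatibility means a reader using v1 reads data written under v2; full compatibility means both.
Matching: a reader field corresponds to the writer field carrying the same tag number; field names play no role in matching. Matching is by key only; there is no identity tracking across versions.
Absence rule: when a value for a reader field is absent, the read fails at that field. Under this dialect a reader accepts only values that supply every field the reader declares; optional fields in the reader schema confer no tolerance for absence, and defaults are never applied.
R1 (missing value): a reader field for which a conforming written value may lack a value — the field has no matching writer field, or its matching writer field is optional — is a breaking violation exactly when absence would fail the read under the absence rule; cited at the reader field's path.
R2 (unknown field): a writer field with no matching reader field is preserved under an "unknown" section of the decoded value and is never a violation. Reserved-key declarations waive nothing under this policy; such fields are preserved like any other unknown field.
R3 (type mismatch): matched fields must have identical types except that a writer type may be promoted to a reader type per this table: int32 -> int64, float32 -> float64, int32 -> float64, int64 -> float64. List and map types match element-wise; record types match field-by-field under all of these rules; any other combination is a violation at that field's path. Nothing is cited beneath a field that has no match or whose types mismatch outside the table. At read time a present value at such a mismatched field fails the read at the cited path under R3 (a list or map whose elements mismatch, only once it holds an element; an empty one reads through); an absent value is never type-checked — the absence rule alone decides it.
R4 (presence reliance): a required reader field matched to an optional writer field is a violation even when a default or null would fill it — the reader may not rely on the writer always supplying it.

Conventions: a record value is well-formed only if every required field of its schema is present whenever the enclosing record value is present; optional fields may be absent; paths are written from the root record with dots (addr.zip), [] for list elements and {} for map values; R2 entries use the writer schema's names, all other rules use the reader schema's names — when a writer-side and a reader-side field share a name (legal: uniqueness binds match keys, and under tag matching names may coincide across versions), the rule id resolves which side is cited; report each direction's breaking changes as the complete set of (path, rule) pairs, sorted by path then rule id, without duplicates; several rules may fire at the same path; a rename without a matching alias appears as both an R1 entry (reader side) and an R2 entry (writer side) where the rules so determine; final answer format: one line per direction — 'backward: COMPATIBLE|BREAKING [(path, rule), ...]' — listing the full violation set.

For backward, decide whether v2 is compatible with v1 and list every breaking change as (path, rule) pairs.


backward: BREAKING [(label, R1), (primary, R1), (verified, R1), (verified, R4)]

each type pair in Invoice: writer, then reader
checking backward for Invoice: reader v2 against writer v1:
  label has no writer counterpart
  primary: bool -> bool, writer optional; from primary
  verified: bool -> bool, writer optional; from verified
  writer age: unknown to reader
  writer attempts: unknown to reader
  writer duration: unknown to reader
  writer nickname: unknown to reader
  breaking: (label, R1)
  breaking: (primary, R1)
  breaking: (verified, R1)
  breaking: (verified, R4)
  backward on Invoice therefore BREAKING (4)
diffs on Invoice not affecting the asked answer:
  removed field attempts from record Invoice -> affects forward compatibility only, which is not asked
  removed field age from record Invoice (its key 11 joins the reserved list) -> affects forward compatibility only, which is not asked


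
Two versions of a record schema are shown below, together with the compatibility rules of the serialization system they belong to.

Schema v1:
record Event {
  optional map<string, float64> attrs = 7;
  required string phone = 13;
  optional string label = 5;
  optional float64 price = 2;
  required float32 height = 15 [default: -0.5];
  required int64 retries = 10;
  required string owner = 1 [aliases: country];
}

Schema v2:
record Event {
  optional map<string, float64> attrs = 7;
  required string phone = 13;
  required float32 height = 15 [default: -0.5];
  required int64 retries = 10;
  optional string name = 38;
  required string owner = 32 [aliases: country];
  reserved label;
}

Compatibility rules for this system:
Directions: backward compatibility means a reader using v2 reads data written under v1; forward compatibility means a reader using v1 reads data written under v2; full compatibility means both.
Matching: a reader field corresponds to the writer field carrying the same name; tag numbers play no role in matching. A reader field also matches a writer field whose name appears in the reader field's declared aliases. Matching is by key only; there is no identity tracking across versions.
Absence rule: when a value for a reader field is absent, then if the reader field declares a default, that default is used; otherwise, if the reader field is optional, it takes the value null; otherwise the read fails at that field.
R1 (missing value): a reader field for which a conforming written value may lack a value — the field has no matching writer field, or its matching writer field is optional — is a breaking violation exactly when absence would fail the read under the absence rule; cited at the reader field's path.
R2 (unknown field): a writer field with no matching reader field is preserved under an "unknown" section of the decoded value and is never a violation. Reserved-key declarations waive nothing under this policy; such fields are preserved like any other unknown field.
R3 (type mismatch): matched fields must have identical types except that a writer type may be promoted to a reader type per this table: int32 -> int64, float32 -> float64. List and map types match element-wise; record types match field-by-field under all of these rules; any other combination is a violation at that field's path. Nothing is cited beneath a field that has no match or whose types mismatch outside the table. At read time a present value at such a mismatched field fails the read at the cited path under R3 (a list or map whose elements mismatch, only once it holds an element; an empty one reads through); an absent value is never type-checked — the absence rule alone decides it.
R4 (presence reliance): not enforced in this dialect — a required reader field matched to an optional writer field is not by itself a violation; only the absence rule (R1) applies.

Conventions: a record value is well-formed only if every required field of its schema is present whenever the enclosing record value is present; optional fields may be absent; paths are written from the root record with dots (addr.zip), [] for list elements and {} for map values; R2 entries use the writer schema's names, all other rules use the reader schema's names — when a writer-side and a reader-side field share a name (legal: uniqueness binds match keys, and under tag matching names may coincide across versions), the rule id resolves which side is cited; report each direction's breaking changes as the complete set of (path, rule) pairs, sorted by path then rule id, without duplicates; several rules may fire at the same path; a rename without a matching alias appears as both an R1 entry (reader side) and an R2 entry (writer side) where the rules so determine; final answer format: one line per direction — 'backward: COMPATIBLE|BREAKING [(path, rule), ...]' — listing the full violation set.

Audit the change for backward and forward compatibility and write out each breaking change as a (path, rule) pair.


backward: COMPATIBLE []; forward: COMPATIBLE []

the writer's type comes first in each Event pair
backward analysis of Event with v2 as reader and v1 as writer:
  attrs <- attrs (map<string, float64> -> map<string, float64>, writer optional)
  phone <- phone (string -> string, writer required)
  height <- height (float32 -> float32, writer required)
  retries <- retries (int64 -> int64, writer required)
  name: no writer match
  owner <- owner (string -> string, writer required)
  writer label: unknown to reader
  writer price: unknown to reader
  => no violations; backward on Event: COMPATIBLE
forward analysis of Event with v1 as reader and v2 as writer:
  attrs <- attrs (map<string, float64> -> map<string, float64>, writer optional)
  phone <- phone (string -> string, writer required)
  label: no writer match
  price: no writer match
  height <- height (float32 -> float32, writer required)
  retries <- retries (int64 -> int64, writer required)
  owner <- owner (string -> string, writer required)
  writer name: unknown to reader
  => no violations; forward on Event: COMPATIBLE


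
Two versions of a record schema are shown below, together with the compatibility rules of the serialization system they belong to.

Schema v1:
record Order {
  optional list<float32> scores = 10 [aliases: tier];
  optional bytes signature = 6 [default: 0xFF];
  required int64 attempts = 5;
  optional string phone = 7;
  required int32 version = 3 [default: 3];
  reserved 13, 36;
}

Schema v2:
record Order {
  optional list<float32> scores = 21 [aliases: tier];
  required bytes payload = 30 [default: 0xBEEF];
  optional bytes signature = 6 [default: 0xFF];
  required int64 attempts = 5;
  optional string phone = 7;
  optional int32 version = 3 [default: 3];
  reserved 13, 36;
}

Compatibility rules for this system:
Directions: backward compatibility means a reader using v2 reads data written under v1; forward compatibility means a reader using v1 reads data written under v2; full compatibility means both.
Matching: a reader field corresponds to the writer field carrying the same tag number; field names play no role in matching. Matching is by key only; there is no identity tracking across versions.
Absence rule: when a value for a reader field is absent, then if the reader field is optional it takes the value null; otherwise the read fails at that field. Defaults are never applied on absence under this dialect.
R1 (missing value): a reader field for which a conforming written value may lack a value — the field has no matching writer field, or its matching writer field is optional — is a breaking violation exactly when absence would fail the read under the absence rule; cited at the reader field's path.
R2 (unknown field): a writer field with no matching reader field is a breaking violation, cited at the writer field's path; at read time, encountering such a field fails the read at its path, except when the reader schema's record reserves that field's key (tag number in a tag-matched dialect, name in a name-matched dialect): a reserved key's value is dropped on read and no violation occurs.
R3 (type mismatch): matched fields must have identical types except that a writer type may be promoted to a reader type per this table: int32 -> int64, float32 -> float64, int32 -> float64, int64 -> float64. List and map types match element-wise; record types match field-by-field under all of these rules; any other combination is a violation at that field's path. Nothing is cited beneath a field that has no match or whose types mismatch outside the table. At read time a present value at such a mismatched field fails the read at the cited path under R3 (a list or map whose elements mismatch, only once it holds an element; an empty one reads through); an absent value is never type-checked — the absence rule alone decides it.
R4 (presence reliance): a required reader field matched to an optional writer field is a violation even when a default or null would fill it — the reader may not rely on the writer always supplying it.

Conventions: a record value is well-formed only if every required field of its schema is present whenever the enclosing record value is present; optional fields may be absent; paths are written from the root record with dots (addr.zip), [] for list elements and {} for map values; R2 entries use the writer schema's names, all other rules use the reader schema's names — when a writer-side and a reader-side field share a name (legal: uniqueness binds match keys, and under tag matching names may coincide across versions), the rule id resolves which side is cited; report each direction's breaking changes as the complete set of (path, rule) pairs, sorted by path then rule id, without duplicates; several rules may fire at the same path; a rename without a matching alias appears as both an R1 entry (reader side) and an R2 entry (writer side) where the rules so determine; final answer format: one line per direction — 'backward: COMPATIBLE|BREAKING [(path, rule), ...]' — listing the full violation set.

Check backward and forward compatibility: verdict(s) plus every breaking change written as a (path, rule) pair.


backward: BREAKING [(payload, R1), (scores, R2)]; forward: BREAKING [(payload, R2), (scores, R2), (version, R1), (version, R4)]

each type pair in Order: writer, then reader
backward on Order — v2 reading data written by v1:
  scores: no writer-side match
  payload: no writer-side match
  bytes -> bytes, writer optional: signature aligns to signature
  int64 -> int64, writer required: attempts aligns to attempts
  string -> string, writer optional: phone aligns to phone
  int32 -> int32, writer required: version aligns to version
  writer scores: unknown to reader
  R1 fires at payload
  R2 fires at scores
  => 2 violation(s): backward is BREAKING for Order
forward on Order — v1 reading data written by v2:
  scores: no writer-side match
  bytes -> bytes, writer optional: signature aligns to signature
  int64 -> int64, writer required: attempts aligns to attempts
  string -> string, writer optional: phone aligns to phone
  int32 -> int32, writer optional: version aligns to version
  writer scores: unknown to reader
  writer payload: unknown to reader
  R2 fires at payload
  R2 fires at scores
  R1 fires at version
  R4 fires at version
  => 4 violation(s): forward is BREAKING for Order


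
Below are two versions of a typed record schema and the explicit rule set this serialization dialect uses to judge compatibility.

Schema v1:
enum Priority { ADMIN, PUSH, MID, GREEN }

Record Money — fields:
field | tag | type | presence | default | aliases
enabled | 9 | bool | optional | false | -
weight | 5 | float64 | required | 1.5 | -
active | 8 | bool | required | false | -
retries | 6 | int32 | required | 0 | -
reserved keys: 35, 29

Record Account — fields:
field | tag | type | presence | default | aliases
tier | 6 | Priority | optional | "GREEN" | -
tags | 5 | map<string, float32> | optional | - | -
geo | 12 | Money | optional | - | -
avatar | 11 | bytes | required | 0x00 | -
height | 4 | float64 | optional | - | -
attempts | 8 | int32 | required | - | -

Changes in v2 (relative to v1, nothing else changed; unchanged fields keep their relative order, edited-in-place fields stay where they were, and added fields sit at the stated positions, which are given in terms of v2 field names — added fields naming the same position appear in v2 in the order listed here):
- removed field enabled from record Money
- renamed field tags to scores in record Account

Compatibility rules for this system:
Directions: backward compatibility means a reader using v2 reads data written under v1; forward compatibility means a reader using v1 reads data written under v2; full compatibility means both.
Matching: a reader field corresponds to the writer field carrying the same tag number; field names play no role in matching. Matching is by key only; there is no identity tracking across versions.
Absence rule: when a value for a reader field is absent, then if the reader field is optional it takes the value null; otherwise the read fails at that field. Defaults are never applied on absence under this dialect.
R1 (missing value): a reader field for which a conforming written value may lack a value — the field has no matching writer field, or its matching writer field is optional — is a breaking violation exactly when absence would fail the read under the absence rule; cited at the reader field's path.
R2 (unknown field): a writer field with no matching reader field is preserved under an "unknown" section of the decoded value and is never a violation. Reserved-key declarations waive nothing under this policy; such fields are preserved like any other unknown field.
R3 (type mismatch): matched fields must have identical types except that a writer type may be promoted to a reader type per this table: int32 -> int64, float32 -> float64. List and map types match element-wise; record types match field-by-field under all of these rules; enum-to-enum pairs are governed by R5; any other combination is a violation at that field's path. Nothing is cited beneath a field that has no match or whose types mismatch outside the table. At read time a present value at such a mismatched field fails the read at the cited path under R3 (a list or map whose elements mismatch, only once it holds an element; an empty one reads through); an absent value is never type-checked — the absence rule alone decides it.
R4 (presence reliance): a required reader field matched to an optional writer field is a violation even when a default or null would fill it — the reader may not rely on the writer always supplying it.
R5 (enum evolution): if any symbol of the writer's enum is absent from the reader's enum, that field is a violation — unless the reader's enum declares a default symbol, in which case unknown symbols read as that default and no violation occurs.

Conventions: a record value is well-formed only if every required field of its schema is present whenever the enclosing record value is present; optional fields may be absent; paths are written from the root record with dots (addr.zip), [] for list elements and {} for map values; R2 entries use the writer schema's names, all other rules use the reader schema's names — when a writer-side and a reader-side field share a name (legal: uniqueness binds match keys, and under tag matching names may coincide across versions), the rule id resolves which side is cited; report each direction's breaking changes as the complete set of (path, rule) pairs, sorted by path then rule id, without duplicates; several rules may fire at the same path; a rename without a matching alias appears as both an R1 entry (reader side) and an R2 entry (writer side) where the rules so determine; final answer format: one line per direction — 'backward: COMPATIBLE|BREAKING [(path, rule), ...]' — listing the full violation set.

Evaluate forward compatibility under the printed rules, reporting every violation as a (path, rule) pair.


forward: COMPATIBLE []

the writer's type comes first in each Account pair
forward analysis of Account with v1 as reader and v2 as writer:
  tier: paired with writer tier (Priority -> Priority; writer optional)
  tags: paired with writer scores (map<string, float32> -> map<string, float32>; writer optional)
  geo: paired with writer geo (Money -> Money; writer optional)
  avatar: paired with writer avatar (bytes -> bytes; writer required)
  height: paired with writer height (float64 -> float64; writer optional)
  attempts: paired with writer attempts (int32 -> int32; writer required)
  geo.enabled has no writer counterpart
  geo.weight: paired with writer geo.weight (float64 -> float64; writer required)
  geo.active: paired with writer geo.active (bool -> bool; writer required)
  geo.retries: paired with writer geo.retries (int32 -> int32; writer required)
  => forward: COMPATIBLE
the other Account changes do not affect what is asked:
  removed field enabled from record Money -> fires no rule on Account, leaving the asked answer as it is
  renamed field tags to scores in record Account -> fires no rule on Account, leaving the asked answer as it is


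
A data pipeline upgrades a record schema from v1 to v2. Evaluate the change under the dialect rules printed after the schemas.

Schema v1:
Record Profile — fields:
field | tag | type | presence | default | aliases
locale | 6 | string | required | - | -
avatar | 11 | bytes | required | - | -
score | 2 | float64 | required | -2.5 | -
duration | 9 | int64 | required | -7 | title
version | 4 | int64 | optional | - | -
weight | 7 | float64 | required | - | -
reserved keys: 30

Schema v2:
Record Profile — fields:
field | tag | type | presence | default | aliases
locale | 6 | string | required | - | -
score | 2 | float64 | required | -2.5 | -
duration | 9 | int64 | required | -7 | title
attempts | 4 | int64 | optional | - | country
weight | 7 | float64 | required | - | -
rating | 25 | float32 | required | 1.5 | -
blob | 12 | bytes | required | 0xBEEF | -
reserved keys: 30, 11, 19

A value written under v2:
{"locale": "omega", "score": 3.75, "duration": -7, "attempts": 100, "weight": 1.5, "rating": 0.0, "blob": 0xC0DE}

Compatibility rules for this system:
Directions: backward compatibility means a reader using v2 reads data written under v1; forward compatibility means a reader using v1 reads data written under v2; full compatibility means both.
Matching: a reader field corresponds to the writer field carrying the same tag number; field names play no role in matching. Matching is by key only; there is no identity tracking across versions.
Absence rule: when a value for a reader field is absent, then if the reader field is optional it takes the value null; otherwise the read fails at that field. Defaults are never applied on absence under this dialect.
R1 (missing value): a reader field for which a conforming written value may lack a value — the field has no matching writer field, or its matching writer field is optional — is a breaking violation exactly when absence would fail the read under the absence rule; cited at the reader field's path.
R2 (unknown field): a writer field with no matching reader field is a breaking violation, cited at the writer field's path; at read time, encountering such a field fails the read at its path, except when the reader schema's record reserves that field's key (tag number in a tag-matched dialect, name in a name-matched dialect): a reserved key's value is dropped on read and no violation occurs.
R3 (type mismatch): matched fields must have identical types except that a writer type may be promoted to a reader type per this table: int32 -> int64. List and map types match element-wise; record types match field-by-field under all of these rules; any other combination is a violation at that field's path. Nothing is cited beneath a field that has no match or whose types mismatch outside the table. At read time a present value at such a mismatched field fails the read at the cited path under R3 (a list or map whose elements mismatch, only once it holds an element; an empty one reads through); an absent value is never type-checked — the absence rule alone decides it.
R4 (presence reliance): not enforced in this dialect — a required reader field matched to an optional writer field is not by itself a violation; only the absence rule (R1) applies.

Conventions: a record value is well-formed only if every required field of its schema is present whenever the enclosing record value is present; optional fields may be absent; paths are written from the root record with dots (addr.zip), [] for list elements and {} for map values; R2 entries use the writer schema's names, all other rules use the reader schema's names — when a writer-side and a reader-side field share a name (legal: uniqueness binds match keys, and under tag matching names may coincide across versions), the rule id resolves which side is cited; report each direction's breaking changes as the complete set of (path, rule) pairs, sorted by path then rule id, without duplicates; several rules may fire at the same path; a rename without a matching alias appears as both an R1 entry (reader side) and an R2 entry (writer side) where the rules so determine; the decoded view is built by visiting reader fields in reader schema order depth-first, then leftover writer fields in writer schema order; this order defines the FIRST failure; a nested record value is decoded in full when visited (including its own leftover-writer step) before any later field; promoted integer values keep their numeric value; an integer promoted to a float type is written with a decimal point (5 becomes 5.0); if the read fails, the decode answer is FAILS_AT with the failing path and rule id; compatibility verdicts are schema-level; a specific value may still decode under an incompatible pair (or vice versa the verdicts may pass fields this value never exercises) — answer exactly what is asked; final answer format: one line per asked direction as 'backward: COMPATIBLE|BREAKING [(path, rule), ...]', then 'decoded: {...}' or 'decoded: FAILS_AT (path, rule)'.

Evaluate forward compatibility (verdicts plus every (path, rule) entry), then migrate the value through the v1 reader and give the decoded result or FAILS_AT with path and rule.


forward: BREAKING [(avatar, R1), (blob, R2), (rating, R2)]; decoded: FAILS_AT (avatar, R1)

each type pair in Profile: writer, then reader
checking forward for Profile: reader v1 against writer v2:
  string -> string, writer required: locale aligns to locale
  no writer field matches reader avatar
  float64 -> float64, writer required: score aligns to score
  int64 -> int64, writer required: duration aligns to duration
  int64 -> int64, writer optional: version aligns to attempts
  float64 -> float64, writer required: weight aligns to weight
  leftover writer field: rating
  leftover writer field: blob
  violation R1 at avatar
  violation R2 at blob
  violation R2 at rating
  => forward: BREAKING (3)
migrating the Profile value to v1:
  locale := "omega"
  read fails at avatar under R1 (no fill)
  => FAILS_AT (avatar, R1)
checking off the Profile differences that do not matter here:
  renamed field version to attempts in record Profile -> no rule fires on it in Profile's dialect; the asked verdict holds


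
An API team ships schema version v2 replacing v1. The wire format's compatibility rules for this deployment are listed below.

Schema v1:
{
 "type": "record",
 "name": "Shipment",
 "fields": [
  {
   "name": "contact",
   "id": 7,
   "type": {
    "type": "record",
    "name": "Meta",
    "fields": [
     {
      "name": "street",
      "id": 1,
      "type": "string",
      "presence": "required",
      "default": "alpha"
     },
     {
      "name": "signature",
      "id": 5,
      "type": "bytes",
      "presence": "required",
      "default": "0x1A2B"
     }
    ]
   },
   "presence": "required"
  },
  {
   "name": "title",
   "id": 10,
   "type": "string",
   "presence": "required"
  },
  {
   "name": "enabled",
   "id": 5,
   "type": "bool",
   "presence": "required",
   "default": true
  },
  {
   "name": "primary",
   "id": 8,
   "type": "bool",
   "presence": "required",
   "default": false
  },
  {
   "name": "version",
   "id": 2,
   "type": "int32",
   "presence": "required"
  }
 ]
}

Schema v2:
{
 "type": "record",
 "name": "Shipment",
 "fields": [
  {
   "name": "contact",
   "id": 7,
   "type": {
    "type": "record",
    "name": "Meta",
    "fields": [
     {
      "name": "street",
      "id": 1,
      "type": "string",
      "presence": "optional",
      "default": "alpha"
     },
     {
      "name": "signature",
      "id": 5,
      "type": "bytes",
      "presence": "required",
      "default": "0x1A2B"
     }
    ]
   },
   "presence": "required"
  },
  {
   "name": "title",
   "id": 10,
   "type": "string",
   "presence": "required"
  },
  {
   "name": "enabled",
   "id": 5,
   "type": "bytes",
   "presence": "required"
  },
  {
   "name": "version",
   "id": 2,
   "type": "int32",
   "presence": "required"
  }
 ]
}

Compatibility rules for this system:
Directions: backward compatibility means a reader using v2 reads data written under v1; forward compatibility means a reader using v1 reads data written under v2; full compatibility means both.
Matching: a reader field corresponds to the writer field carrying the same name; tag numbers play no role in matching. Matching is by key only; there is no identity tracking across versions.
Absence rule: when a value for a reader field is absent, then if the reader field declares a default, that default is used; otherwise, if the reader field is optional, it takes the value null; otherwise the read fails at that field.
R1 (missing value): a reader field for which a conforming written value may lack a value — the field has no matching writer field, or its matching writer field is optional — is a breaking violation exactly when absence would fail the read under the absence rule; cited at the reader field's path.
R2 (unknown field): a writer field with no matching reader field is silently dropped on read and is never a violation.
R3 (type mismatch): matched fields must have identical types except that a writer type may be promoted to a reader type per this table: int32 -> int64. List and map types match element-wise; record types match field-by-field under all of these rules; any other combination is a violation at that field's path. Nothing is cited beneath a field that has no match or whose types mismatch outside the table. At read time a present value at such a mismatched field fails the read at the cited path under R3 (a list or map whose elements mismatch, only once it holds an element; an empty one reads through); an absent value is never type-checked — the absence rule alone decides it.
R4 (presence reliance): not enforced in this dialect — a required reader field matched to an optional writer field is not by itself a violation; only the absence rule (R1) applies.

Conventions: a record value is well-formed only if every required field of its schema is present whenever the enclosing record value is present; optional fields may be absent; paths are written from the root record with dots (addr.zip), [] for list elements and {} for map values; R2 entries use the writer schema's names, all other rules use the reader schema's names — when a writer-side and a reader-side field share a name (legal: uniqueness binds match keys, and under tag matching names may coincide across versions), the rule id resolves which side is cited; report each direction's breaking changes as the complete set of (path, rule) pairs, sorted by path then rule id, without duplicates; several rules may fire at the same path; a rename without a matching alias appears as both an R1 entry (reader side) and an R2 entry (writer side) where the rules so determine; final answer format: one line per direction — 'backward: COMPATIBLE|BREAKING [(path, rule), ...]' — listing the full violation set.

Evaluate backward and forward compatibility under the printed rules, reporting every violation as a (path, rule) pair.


arrows below run writer -> reader for Shipment
backward pass over Shipment, reader schema v2, writer schema v1:
  contact: Meta -> Meta, writer required; from contact
  title: string -> string, writer required; from title
  enabled: bool -> bytes, writer required; from enabled
  version: int32 -> int32, writer required; from version
  primary (writer side), unknown to reader
  contact.street: string -> string, writer required; from contact.street
  contact.signature: bytes -> bytes, writer required; from contact.signature
  violation R3 at enabled
  => backward: BREAKING (1)
forward pass over Shipment, reader schema v1, writer schema v2:
  contact: Meta -> Meta, writer required; from contact
  title: string -> string, writer required; from title
  enabled: bytes -> bool, writer required; from enabled
  primary: no writer match
  version: int32 -> int32, writer required; from version
  contact.street: string -> string, writer optional; from contact.street
  contact.signature: bytes -> bytes, writer required; from contact.signature
  violation R3 at enabled
  => forward: BREAKING (1)

backward: BREAKING [(enabled, R3)]; forward: BREAKING [(enabled, R3)]


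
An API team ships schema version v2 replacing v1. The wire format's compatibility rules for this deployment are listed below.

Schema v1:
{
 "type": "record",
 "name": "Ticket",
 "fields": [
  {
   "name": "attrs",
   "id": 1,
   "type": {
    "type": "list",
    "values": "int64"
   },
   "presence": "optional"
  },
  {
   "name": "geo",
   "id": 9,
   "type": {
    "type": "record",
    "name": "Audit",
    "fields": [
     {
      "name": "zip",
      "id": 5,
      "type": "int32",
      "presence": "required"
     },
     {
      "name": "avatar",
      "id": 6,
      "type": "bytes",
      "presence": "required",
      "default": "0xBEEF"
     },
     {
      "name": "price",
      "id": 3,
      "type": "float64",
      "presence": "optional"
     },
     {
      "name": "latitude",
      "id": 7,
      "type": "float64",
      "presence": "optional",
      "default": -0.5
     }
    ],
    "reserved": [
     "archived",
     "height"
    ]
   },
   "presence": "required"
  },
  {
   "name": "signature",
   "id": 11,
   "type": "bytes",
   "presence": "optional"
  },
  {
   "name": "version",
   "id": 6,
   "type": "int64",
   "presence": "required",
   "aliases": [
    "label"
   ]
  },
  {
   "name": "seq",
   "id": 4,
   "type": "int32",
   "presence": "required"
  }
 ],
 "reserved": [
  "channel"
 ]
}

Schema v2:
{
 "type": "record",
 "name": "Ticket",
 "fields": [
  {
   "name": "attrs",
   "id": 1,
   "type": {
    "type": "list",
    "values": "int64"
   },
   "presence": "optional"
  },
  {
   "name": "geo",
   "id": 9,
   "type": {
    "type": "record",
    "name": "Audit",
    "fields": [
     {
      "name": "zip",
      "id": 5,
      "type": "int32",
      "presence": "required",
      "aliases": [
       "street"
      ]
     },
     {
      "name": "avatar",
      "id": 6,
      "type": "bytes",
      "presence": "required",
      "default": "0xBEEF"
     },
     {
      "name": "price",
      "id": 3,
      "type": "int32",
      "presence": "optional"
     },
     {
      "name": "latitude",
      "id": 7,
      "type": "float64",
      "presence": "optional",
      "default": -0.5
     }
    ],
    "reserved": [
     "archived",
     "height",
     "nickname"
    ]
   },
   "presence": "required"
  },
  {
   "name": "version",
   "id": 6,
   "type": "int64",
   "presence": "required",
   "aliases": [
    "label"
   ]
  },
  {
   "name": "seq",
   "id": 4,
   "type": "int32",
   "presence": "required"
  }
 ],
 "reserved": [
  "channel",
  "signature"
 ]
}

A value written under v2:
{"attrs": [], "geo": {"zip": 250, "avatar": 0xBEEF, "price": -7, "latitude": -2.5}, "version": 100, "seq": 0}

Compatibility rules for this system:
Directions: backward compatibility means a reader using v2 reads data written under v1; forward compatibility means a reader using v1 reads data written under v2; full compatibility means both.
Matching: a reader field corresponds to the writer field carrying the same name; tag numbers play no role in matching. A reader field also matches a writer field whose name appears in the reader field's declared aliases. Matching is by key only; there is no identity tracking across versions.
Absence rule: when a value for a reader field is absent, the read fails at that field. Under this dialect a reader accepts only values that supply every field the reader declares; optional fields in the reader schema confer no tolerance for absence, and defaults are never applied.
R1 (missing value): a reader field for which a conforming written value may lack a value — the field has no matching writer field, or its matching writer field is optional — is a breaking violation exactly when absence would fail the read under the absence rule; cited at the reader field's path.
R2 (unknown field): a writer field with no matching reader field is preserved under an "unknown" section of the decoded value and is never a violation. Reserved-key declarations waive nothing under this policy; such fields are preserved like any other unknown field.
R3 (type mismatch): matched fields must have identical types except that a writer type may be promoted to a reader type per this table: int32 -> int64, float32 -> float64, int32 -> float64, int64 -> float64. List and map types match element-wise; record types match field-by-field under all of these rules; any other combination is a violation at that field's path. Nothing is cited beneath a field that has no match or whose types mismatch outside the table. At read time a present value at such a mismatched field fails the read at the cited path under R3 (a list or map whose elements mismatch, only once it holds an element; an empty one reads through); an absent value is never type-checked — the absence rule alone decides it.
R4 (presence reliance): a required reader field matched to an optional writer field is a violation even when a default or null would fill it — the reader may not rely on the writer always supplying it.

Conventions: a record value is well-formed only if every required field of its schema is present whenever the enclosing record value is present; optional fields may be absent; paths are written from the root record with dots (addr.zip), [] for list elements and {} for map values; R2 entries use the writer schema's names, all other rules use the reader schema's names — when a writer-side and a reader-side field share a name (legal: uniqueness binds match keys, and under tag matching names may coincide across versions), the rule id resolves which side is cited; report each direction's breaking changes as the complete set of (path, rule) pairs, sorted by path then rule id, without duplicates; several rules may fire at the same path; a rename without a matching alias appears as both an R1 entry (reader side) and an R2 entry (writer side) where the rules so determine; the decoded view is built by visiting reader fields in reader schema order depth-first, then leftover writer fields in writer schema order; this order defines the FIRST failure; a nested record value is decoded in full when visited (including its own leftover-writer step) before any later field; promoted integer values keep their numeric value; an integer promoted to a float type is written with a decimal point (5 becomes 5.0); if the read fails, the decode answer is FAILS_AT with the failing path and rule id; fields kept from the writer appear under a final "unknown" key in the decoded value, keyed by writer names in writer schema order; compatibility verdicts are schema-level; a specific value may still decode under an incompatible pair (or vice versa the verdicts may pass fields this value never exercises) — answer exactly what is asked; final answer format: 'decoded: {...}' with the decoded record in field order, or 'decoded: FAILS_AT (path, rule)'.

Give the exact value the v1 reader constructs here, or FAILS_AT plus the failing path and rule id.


arrows below run writer -> reader for Ticket
decode (reader v1):
  attrs := []
  geo.zip := 250
  geo.avatar := 0xBEEF
  geo.price := -7.0 (int32 -> float64)
  geo.latitude := -2.5
  read fails at signature under R1 (no fill)
  => FAILS_AT (signature, R1)
checking off the Ticket differences that do not matter here:
  field price in record Audit: type float64 changed to int32 -> affects the rule determinations only; this particular Ticket value decodes identically

decoded: FAILS_AT (signature, R1)
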